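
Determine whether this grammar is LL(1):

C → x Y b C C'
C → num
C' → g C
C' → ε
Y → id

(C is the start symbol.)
No. Predict set conflict for C': { 'g' }

A grammar is LL(1) if for each non-terminal N with multiple productions, the predict sets of those productions are pairwise disjoint, where PREDICT(N → α) = (FIRST(α) \ {ε}) ∪ (FOLLOW(N) if α ⇒* ε).

Relevant sets:
  FOLLOW(C') = { $, 'g' }

For C:
  PREDICT(C → x Y b C C') = { 'x' }
  PREDICT(C → num) = { 'num' }
For C':
  PREDICT(C' → g C) = { 'g' }
  PREDICT(C' → ε) = { $, 'g' }
Y has a single production, so nothing to check there.

Conflict found: Predict set conflict for C': { 'g' }
The grammar is NOT LL(1).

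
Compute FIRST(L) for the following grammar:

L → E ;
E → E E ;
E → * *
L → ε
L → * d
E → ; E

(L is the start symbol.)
{ '*', ';', ε }

To compute FIRST(L), examine every production with L on the left-hand side, reading each right-hand side left to right until a non-nullable symbol is reached.

FIRST sets of the other non-terminals involved (by the same procedure, iterated to a fixed point):
  FIRST(E) = { '*', ';' }

From L → E ;:
  - E is a non-terminal: add FIRST(E) \ {ε} = { '*', ';' }
    E is not nullable, so stop
From L → ε:
  - ε-production, so ε ∈ FIRST(L)
From L → * d:
  - '*' is a terminal: add '*' and stop

Collecting: FIRST(L) = { '*', ';', ε }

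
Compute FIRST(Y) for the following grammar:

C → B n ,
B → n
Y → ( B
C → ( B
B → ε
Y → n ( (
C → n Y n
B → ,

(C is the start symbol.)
{ '(', 'n' }

To compute FIRST(Y), examine every production with Y on the left-hand side, reading each right-hand side left to right until a non-nullable symbol is reached.

From Y → ( B:
  - '(' is a terminal: add '(' and stop
From Y → n ( (:
  - n is a terminal: add 'n' and stop

Collecting: FIRST(Y) = { '(', 'n' }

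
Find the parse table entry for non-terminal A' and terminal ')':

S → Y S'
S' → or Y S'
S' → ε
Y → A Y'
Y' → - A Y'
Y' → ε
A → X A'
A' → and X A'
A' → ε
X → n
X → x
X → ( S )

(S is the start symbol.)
A' → ε

To find M[A', ')'], we find productions for A' where ')' is in the predict set (PREDICT(N → α) = (FIRST(α) \ {ε}) ∪ (FOLLOW(N) if α ⇒* ε)).

Relevant sets:
  FOLLOW(A') = { $, ')', '-', 'or' }

A' → and X A': PREDICT = { 'and' }
A' → ε: PREDICT = { $, ')', '-', 'or' }
  ')' is in predict set, so this production goes in M[A', ')']

M[A', ')'] = A' → ε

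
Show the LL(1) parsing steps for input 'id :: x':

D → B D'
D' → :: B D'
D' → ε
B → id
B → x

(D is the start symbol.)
LL(1) parsing maintains a stack (initially the start symbol over $) and the input. At each step: if the stack top is a terminal, match it against the current input token; if it is a non-terminal N, replace it with the RHS of M[N, lookahead] (the unique production whose predict set contains the lookahead).

Stack is shown with the top on the left.

Stack      Input      Action
----------------------------
D $        id :: x $  output D → B D'
B D' $     id :: x $  output B → id
id D' $    id :: x $  match 'id'
D' $       :: x $     output D' → :: B D'
:: B D' $  :: x $     match '::'
B D' $     x $        output B → x
x D' $     x $        match 'x'
D' $       $          output D' → ε
$          $          accept

The string is accepted.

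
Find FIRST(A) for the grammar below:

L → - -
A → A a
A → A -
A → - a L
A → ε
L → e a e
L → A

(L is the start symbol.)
{ '-', 'a', ε }

To compute FIRST(A), examine every production with A on the left-hand side, reading each right-hand side left to right until a non-nullable symbol is reached.

From A → A a:
  - A is the symbol being defined: contributes nothing new
    A is nullable, so continue to the next symbol
  - a is a terminal: add 'a' and stop
From A → A -:
  - A is the symbol being defined: contributes nothing new
    A is nullable, so continue to the next symbol
  - '-' is a terminal: add '-' and stop
From A → - a L:
  - '-' is a terminal: add '-' and stop
From A → ε:
  - ε-production, so ε ∈ FIRST(A)

Collecting: FIRST(A) = { '-', 'a', ε }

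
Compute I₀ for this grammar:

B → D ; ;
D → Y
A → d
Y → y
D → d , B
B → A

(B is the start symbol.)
First, augment the grammar with B' → B
I₀ = CLOSURE({ [B' → . B] }):
  [B' → . B] has the dot before B: add [B → . D ; ;], [B → . A]
  [B → . D ; ;] has the dot before D: add [D → . Y], [D → . d , B]
  [B → . A] has the dot before A: add [A → . d]
  [D → . Y] has the dot before Y: add [Y → . y]
No further items can be added.

I₀ = { [A → . d], [B → . A], [B → . D ; ;], [B' → . B], [D → . Y], [D → . d , B], [Y → . y] }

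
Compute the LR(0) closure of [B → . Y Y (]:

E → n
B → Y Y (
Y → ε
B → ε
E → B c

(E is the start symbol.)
To compute CLOSURE, for each item [A → α.Bβ] where B is a non-terminal, add [B → .γ] for all productions B → γ; repeat for the newly added items until nothing changes.

Start with: [B → . Y Y (]
  [B → . Y Y (] has the dot before Y: add [Y → .]
No further items can be added.

CLOSURE = { [B → . Y Y (], [Y → .] }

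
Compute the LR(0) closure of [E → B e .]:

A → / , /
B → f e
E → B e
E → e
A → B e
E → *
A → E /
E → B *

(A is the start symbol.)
{ [E → B e .] }

To compute CLOSURE, for each item [A → α.Bβ] where B is a non-terminal, add [B → .γ] for all productions B → γ; repeat for the newly added items until nothing changes.

Start with: [E → B e .]
The dot is at the end, so nothing is added.

CLOSURE = { [E → B e .] }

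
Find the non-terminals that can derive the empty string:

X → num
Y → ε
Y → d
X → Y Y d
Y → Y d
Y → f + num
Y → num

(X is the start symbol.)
A non-terminal is nullable if it can derive ε (the empty string): either it has an ε-production, or it has a production whose right-hand side consists entirely of nullable non-terminals.

ε-productions: Y → ε
So Y is immediately nullable.
No further non-terminal can be added: every production for the remaining non-terminals contains a terminal or a non-nullable non-terminal.
Nullable = { 'Y' }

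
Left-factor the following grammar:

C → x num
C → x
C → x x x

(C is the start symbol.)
C → x C'
C' → num
C' → ε
C' → x x

Left-factoring transforms A → αβ₁ | αβ₂ into A → αA' and A' → β₁ | β₂
(α is the longest common prefix among the alternatives). Repeat until
no nonterminal has two alternatives with a common prefix.

Round 1: C has alternatives sharing prefix 'x'. Introduce C': C → x C'
  Add: C' → num
  Add: C' → ε
  Add: C' → x x

No remaining common prefixes — done.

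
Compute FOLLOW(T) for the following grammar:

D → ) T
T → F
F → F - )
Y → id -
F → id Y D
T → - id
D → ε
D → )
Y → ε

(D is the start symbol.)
{ $, '-' }

To compute FOLLOW(T), find every occurrence of T on a right-hand side N → α T β: add FIRST(β) \ {ε}, and if β is empty or nullable also add FOLLOW(N). Iterate to a fixed point.

In D → ) T: T is at the end, add FOLLOW(D)

The FOLLOW sets referred to above (computed the same way, to a fixed point):
  FOLLOW(D) = { $, '-' }

Taking the union: FOLLOW(T) = { $, '-' }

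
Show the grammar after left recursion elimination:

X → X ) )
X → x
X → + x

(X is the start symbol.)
X is directly left-recursive. The standard transformation for
  A → A α₁ | ... | A α_m | β₁ | ... | β_n
is
  A  → β₁ A' | ... | β_n A'
  A' → α₁ A' | ... | α_m A' | ε

X → x becomes X → x X'
X → + x becomes X → + x X'
X → X ) ) becomes X' → ) ) X'
Add X' → ε

Resulting grammar:
X → x X'
X → + x X'
X' → ) ) X'
X' → ε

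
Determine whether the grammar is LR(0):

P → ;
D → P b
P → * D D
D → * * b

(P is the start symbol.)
Augment with P' → P and build the canonical LR(0) collection (I0 = CLOSURE({[P' → . P]}), then GOTO on every symbol after a dot until no new states appear). It has 11 states:
  I0: { [P → . * D D], [P → . ;], [P' → . P] }  — shift
  I1: { [D → . * * b], [D → . P b], [P → * . D D], [P → . * D D], [P → . ;] }  — shift
  I2: { [P → ; .] }  — reduce
  I3: { [P' → P .] }  — accept
  I4: { [D → * . * b], [D → . * * b], [D → . P b], [P → * . D D], [P → . * D D], [P → . ;] }  — shift
  I5: { [D → . * * b], [D → . P b], [P → * D . D], [P → . * D D], [P → . ;] }  — shift
  I6: { [D → P . b] }  — shift
  I7: { [D → P b .] }  — reduce
  I8: { [P → * D D .] }  — reduce
  I9: { [D → * * . b], [D → * . * b], [D → . * * b], [D → . P b], [P → * . D D], [P → . * D D], [P → . ;] }  — shift
  I10: { [D → * * b .] }  — reduce

Every state is either a pure shift/goto state or contains exactly one complete item and nothing to shift — no conflicts. The grammar is LR(0).

Answer: Yes, the grammar is LR(0)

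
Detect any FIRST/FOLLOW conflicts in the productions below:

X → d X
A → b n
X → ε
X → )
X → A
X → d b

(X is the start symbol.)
A FIRST/FOLLOW conflict occurs when a non-terminal N has a nullable alternative N → β (β ⇒* ε) and another alternative N → α with FIRST(α) ∩ FOLLOW(N) ≠ ∅: on such a lookahead the parser cannot decide between expanding α and letting N vanish via β.

Nullable non-terminals: X.
FIRST sets used below: FIRST(A) = { 'b' }

X: nullable alternative(s) X → ε; FOLLOW(X) = { $ }
  X → d X: FIRST \ {ε} = { 'd' } — disjoint from FOLLOW(X)
  X → ε: FIRST \ {ε} = { } — this is the only nullable alternative, skip
  X → ): FIRST \ {ε} = { ')' } — disjoint from FOLLOW(X)
  X → A: FIRST \ {ε} = { 'b' } — disjoint from FOLLOW(X)
  X → d b: FIRST \ {ε} = { 'd' } — disjoint from FOLLOW(X)

A has no nullable alternative, so no FIRST/FOLLOW check is needed there.

No FIRST/FOLLOW conflicts found.

Answer: No FIRST/FOLLOW conflicts.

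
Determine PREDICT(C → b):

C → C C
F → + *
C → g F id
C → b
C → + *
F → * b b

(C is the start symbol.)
PREDICT(C → b) = (FIRST(RHS) \ {ε}) ∪ (FOLLOW(C) if ε ∈ FIRST(RHS), i.e. RHS ⇒* ε)
FIRST(b) = { 'b' }
ε ∉ FIRST(b), so FOLLOW(C) is not added.
PREDICT(C → b) = { 'b' }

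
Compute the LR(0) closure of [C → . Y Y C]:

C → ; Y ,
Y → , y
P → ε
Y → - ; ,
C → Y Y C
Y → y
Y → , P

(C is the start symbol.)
{ [C → . Y Y C], [Y → . , P], [Y → . , y], [Y → . - ; ,], [Y → . y] }

To compute CLOSURE, for each item [A → α.Bβ] where B is a non-terminal, add [B → .γ] for all productions B → γ; repeat for the newly added items until nothing changes.

Start with: [C → . Y Y C]
  [C → . Y Y C] has the dot before Y: add [Y → . , y], [Y → . - ; ,], [Y → . y], [Y → . , P]
No further items can be added.

CLOSURE = { [C → . Y Y C], [Y → . , P], [Y → . , y], [Y → . - ; ,], [Y → . y] }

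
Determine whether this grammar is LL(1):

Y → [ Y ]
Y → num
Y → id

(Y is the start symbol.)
Yes, the grammar is LL(1).

A grammar is LL(1) if for each non-terminal N with multiple productions, the predict sets of those productions are pairwise disjoint, where PREDICT(N → α) = (FIRST(α) \ {ε}) ∪ (FOLLOW(N) if α ⇒* ε).

For Y:
  PREDICT(Y → '[' Y ']') = { '[' }
  PREDICT(Y → num) = { 'num' }
  PREDICT(Y → id) = { 'id' }

All predict sets are disjoint. The grammar IS LL(1).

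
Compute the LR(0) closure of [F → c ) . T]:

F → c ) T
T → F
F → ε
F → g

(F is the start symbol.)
To compute CLOSURE, for each item [A → α.Bβ] where B is a non-terminal, add [B → .γ] for all productions B → γ; repeat for the newly added items until nothing changes.

Start with: [F → c ) . T]
  [F → c ) . T] has the dot before T: add [T → . F]
  [T → . F] has the dot before F: add [F → . c ) T], [F → .], [F → . g]
No further items can be added.

CLOSURE = { [F → . c ) T], [F → . g], [F → .], [F → c ) . T], [T → . F] }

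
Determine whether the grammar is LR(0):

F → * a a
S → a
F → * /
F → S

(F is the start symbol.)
Yes, the grammar is LR(0)

Augment with F' → F and build the canonical LR(0) collection (I0 = CLOSURE({[F' → . F]}), then GOTO on every symbol after a dot until no new states appear). It has 8 states:
  I0: { [F → . * /], [F → . * a a], [F → . S], [F' → . F], [S → . a] }  — shift
  I1: { [F → * . /], [F → * . a a] }  — shift
  I2: { [F' → F .] }  — accept
  I3: { [F → S .] }  — reduce
  I4: { [S → a .] }  — reduce
  I5: { [F → * / .] }  — reduce
  I6: { [F → * a . a] }  — shift
  I7: { [F → * a a .] }  — reduce

Every state is either a pure shift/goto state or contains exactly one complete item and nothing to shift — no conflicts. The grammar is LR(0).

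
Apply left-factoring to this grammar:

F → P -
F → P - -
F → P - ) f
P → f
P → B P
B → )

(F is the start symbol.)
F → P - F'
F' → ε
F' → -
F' → ) f
P → f
P → B P
B → )

Left-factoring transforms A → αβ₁ | αβ₂ into A → αA' and A' → β₁ | β₂
(α is the longest common prefix among the alternatives). Repeat until
no nonterminal has two alternatives with a common prefix.

Round 1: F has alternatives sharing prefix 'P -'. Introduce F': F → P - F'
  Add: F' → ε
  Add: F' → -
  Add: F' → ) f

No remaining common prefixes — done.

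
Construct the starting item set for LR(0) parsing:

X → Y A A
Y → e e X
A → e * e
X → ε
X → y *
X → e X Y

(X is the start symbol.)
First, augment the grammar with X' → X
I₀ = CLOSURE({ [X' → . X] }):
  [X' → . X] has the dot before X: add [X → . Y A A], [X → .], [X → . y *], [X → . e X Y]
  [X → . Y A A] has the dot before Y: add [Y → . e e X]
No further items can be added.

I₀ = { [X → . Y A A], [X → . e X Y], [X → . y *], [X → .], [X' → . X], [Y → . e e X] }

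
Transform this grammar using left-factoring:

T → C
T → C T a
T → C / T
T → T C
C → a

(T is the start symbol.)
Left-factoring transforms A → αβ₁ | αβ₂ into A → αA' and A' → β₁ | β₂
(α is the longest common prefix among the alternatives). Repeat until
no nonterminal has two alternatives with a common prefix.

Round 1: T has alternatives sharing prefix 'C'. Introduce T': T → C T'
  Add: T' → ε
  Add: T' → T a
  Add: T' → / T

No remaining common prefixes — done.

Resulting grammar:
T → C T'
T' → ε
T' → T a
T' → / T
T → T C
C → a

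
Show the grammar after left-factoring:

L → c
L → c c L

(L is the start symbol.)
Left-factoring transforms A → αβ₁ | αβ₂ into A → αA' and A' → β₁ | β₂
(α is the longest common prefix among the alternatives). Repeat until
no nonterminal has two alternatives with a common prefix.

Round 1: L has alternatives sharing prefix 'c'. Introduce L': L → c L'
  Add: L' → ε
  Add: L' → c L

No remaining common prefixes — done.

Resulting grammar:
L → c L'
L' → ε
L' → c L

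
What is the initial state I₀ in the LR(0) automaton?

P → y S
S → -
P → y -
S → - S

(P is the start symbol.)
First, augment the grammar with P' → P
I₀ = CLOSURE({ [P' → . P] }):
  [P' → . P] has the dot before P: add [P → . y S], [P → . y -]
No further items can be added.

I₀ = { [P → . y -], [P → . y S], [P' → . P] }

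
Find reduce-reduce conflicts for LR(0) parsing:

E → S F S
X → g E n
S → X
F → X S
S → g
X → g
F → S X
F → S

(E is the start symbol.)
A reduce-reduce conflict occurs when an LR(0) state has two complete items [A → α .] and [B → β .] — both call for a reduction, and with no lookahead the parser cannot choose between them.

Augment with E' → E and build the canonical LR(0) collection (I0 = CLOSURE({[E' → . E]}), then GOTO on every symbol after a dot until no new states appear). It has 14 states:
  I0: { [E → . S F S], [E' → . E], [S → . X], [S → . g], [X → . g E n], [X → . g] }  — shift
  I1: { [E' → E .] }  — accept
  I2: { [E → S . F S], [F → . S X], [F → . S], [F → . X S], [S → . X], [S → . g], [X → . g E n], [X → . g] }  — shift
  I3: { [S → X .] }  — reduce
  I4: { [E → . S F S], [S → . X], [S → . g], [S → g .], [X → . g E n], [X → . g], [X → g . E n], [X → g .] }  — shift, 2 reduces
  I5: { [X → g E . n] }  — shift
  I6: { [X → g E n .] }  — reduce
  I7: { [E → S F . S], [S → . X], [S → . g], [X → . g E n], [X → . g] }  — shift
  I8: { [F → S . X], [F → S .], [X → . g E n], [X → . g] }  — shift, reduce
  I9: { [F → X . S], [S → . X], [S → . g], [S → X .], [X → . g E n], [X → . g] }  — shift, reduce
  I10: { [F → X S .] }  — reduce
  I11: { [F → S X .] }  — reduce
  I12: { [E → . S F S], [S → . X], [S → . g], [X → . g E n], [X → . g], [X → g . E n], [X → g .] }  — shift, reduce
  I13: { [E → S F S .] }  — reduce

I4 contains complete items [S → g .], [X → g .] — reduce-reduce conflict.

Answer: Yes — I4: [S → g .] vs [X → g .]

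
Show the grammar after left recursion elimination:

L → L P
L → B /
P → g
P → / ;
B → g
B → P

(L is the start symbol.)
L → B / L'
L' → P L'
L' → ε
P → g
P → / ;
B → g
B → P

L is directly left-recursive. The standard transformation for
  A → A α₁ | ... | A α_m | β₁ | ... | β_n
is
  A  → β₁ A' | ... | β_n A'
  A' → α₁ A' | ... | α_m A' | ε

L → B / becomes L → B / L'
L → L P becomes L' → P L'
Add L' → ε

Productions for other non-terminals are unchanged:
  P → g
  P → / ;
  B → g
  B → P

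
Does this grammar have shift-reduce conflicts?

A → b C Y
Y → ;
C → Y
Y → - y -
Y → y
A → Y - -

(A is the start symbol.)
A shift-reduce conflict occurs when an LR(0) state has both:
  - a complete (reduce) item [A → α .] (dot at the end), and
  - a shift item [B → β . c γ] (dot before a terminal).

Augment with A' → A and build the canonical LR(0) collection (I0 = CLOSURE({[A' → . A]}), then GOTO on every symbol after a dot until no new states appear). It has 14 states:
  I0: { [A → . Y - -], [A → . b C Y], [A' → . A], [Y → . - y -], [Y → . ;], [Y → . y] }  — shift
  I1: { [Y → - . y -] }  — shift
  I2: { [Y → ; .] }  — reduce
  I3: { [A' → A .] }  — accept
  I4: { [A → Y . - -] }  — shift
  I5: { [A → b . C Y], [C → . Y], [Y → . - y -], [Y → . ;], [Y → . y] }  — shift
  I6: { [Y → y .] }  — reduce
  I7: { [A → b C . Y], [Y → . - y -], [Y → . ;], [Y → . y] }  — shift
  I8: { [C → Y .] }  — reduce
  I9: { [A → b C Y .] }  — reduce
  I10: { [A → Y - . -] }  — shift
  I11: { [A → Y - - .] }  — reduce
  I12: { [Y → - y . -] }  — shift
  I13: { [Y → - y - .] }  — reduce

No state contains both a complete item and a shift item.

Answer: No shift-reduce conflicts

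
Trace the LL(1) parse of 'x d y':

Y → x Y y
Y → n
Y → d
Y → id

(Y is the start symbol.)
LL(1) parsing maintains a stack (initially the start symbol over $) and the input. At each step: if the stack top is a terminal, match it against the current input token; if it is a non-terminal N, replace it with the RHS of M[N, lookahead] (the unique production whose predict set contains the lookahead).

Stack is shown with the top on the left.

Stack    Input    Action
------------------------
Y $      x d y $  output Y → x Y y
x Y y $  x d y $  match 'x'
Y y $    d y $    output Y → d
d y $    d y $    match 'd'
y $      y $      match 'y'
$        $        accept

The string is accepted.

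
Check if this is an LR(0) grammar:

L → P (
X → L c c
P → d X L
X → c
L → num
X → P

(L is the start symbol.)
A grammar is LR(0) if no state in the canonical LR(0) collection has:
  - both a shift item (dot before a terminal) and a complete item (shift-reduce conflict), or
  - two or more complete items (reduce-reduce conflict; the accept item [L' → L .] counts as a complete item here).

Augment with L' → L and build the canonical LR(0) collection (I0 = CLOSURE({[L' → . L]}), then GOTO on every symbol after a dot until no new states appear). It has 13 states:
  I0: { [L → . P (], [L → . num], [L' → . L], [P → . d X L] }  — shift
  I1: { [L' → L .] }  — accept
  I2: { [L → P . (] }  — shift
  I3: { [L → . P (], [L → . num], [P → . d X L], [P → d . X L], [X → . L c c], [X → . P], [X → . c] }  — shift
  I4: { [L → num .] }  — reduce
  I5: { [X → L . c c] }  — shift
  I6: { [L → P . (], [X → P .] }  — shift, reduce
  I7: { [L → . P (], [L → . num], [P → . d X L], [P → d X . L] }  — shift
  I8: { [X → c .] }  — reduce
  I9: { [P → d X L .] }  — reduce
  I10: { [L → P ( .] }  — reduce
  I11: { [X → L c . c] }  — shift
  I12: { [X → L c c .] }  — reduce

Conflict in state I6:
  Shift-reduce conflict between [X → P .] and [L → P . (]
So the grammar is NOT LR(0).

Answer: No. Shift-reduce conflict between [X → P .] and [L → P . (]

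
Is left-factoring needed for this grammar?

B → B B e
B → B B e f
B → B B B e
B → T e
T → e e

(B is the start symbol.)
Yes, B has productions with common prefix 'B B'

Left-factoring is needed when two productions for the same non-terminal
share a common prefix on the right-hand side.

Productions for B:
  B → B B e
  B → B B e f
  B → B B B e
  B → T e

Found common prefix 'B B' in productions for B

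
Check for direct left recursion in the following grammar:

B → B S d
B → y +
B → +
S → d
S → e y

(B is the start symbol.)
Yes, B is left-recursive

B → B S d: LEFT RECURSIVE (starts with B)
B → y +: starts with y
B → +: starts with '+'
S → d: starts with d
S → e y: starts with e

The grammar has direct left recursion on: B.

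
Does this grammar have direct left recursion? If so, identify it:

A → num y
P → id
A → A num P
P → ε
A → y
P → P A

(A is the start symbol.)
A → num y: starts with num
P → id: starts with id
A → A num P: LEFT RECURSIVE (starts with A)
P → ε: starts with ε
A → y: starts with y
P → P A: LEFT RECURSIVE (starts with P)

The grammar has direct left recursion on: A, P.

Answer: Yes, A, P are left-recursive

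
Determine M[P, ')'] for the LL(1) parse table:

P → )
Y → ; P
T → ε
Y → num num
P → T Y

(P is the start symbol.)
To find M[P, ')'], we find productions for P where ')' is in the predict set (PREDICT(N → α) = (FIRST(α) \ {ε}) ∪ (FOLLOW(N) if α ⇒* ε)).

Relevant sets:
  FIRST(T) = { ε }
  FIRST(Y) = { ';', 'num' }

P → ): PREDICT = { ')' }
  ')' is in predict set, so this production goes in M[P, ')']
P → T Y: PREDICT = { ';', 'num' }

M[P, ')'] = P → )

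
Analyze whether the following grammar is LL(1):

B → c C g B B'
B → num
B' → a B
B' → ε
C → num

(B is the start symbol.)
No. Predict set conflict for B': { 'a' }

A grammar is LL(1) if for each non-terminal N with multiple productions, the predict sets of those productions are pairwise disjoint, where PREDICT(N → α) = (FIRST(α) \ {ε}) ∪ (FOLLOW(N) if α ⇒* ε).

Relevant sets:
  FOLLOW(B') = { $, 'a' }

For B:
  PREDICT(B → c C g B B') = { 'c' }
  PREDICT(B → num) = { 'num' }
For B':
  PREDICT(B' → a B) = { 'a' }
  PREDICT(B' → ε) = { $, 'a' }
C has a single production, so nothing to check there.

Conflict found: Predict set conflict for B': { 'a' }
The grammar is NOT LL(1).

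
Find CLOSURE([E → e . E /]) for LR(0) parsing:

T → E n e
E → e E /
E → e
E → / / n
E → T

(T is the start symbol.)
{ [E → . / / n], [E → . T], [E → . e E /], [E → . e], [E → e . E /], [T → . E n e] }

Start with: [E → e . E /]
  [E → e . E /] has the dot before E: add [E → . e E /], [E → . e], [E → . / / n], [E → . T]
  [E → . T] has the dot before T: add [T → . E n e]
No further items can be added.

CLOSURE = { [E → . / / n], [E → . T], [E → . e E /], [E → . e], [E → e . E /], [T → . E n e] }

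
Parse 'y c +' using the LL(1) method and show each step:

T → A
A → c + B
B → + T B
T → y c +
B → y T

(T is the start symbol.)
Stack is shown with the top on the left.

Stack    Input    Action
------------------------
T $      y c + $  output T → y c +
y c + $  y c + $  match 'y'
c + $    c + $    match 'c'
+ $      + $      match '+'
$        $        accept

The string is accepted.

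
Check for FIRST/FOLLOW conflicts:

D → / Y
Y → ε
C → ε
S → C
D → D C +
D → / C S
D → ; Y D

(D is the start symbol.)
A FIRST/FOLLOW conflict occurs when a non-terminal N has a nullable alternative N → β (β ⇒* ε) and another alternative N → α with FIRST(α) ∩ FOLLOW(N) ≠ ∅: on such a lookahead the parser cannot decide between expanding α and letting N vanish via β.

Nullable non-terminals: C, S, Y.
C has a nullable alternative but only one production, so nothing to check.
S has a nullable alternative but only one production, so nothing to check.
Y has a nullable alternative but only one production, so nothing to check.

D has no nullable alternative, so no FIRST/FOLLOW check is needed there.

No FIRST/FOLLOW conflicts found.

Answer: No FIRST/FOLLOW conflicts.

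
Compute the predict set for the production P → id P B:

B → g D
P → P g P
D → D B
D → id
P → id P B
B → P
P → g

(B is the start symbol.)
{ 'id' }

PREDICT(P → id P B) = (FIRST(RHS) \ {ε}) ∪ (FOLLOW(P) if ε ∈ FIRST(RHS), i.e. RHS ⇒* ε)
FIRST(id P B) = { 'id' }
ε ∉ FIRST(id P B), so FOLLOW(P) is not added.
PREDICT(P → id P B) = { 'id' }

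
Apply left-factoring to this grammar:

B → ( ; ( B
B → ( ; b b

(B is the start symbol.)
Left-factoring transforms A → αβ₁ | αβ₂ into A → αA' and A' → β₁ | β₂
(α is the longest common prefix among the alternatives). Repeat until
no nonterminal has two alternatives with a common prefix.

Round 1: B has alternatives sharing prefix '( ;'. Introduce B': B → ( ; B'
  Add: B' → ( B
  Add: B' → b b

No remaining common prefixes — done.

Resulting grammar:
B → ( ; B'
B' → ( B
B' → b b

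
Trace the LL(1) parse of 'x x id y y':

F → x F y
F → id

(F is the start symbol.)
LL(1) parsing maintains a stack (initially the start symbol over $) and the input. At each step: if the stack top is a terminal, match it against the current input token; if it is a non-terminal N, replace it with the RHS of M[N, lookahead] (the unique production whose predict set contains the lookahead).

Stack is shown with the top on the left.

Stack      Input         Action
-------------------------------
F $        x x id y y $  output F → x F y
x F y $    x x id y y $  match 'x'
F y $      x id y y $    output F → x F y
x F y y $  x id y y $    match 'x'
F y y $    id y y $      output F → id
id y y $   id y y $      match 'id'
y y $      y y $         match 'y'
y $        y $           match 'y'
$          $             accept

The string is accepted.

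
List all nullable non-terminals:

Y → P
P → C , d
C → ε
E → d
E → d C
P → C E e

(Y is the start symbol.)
ε-productions: C → ε
So C is immediately nullable.
No further non-terminal can be added: every production for the remaining non-terminals contains a terminal or a non-nullable non-terminal.
Nullable = { 'C' }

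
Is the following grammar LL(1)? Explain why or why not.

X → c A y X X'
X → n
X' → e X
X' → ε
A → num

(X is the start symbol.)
No. Predict set conflict for X': { 'e' }

A grammar is LL(1) if for each non-terminal N with multiple productions, the predict sets of those productions are pairwise disjoint, where PREDICT(N → α) = (FIRST(α) \ {ε}) ∪ (FOLLOW(N) if α ⇒* ε).

Relevant sets:
  FOLLOW(X') = { $, 'e' }

For X:
  PREDICT(X → c A y X X') = { 'c' }
  PREDICT(X → n) = { 'n' }
For X':
  PREDICT(X' → e X) = { 'e' }
  PREDICT(X' → ε) = { $, 'e' }
A has a single production, so nothing to check there.

Conflict found: Predict set conflict for X': { 'e' }
The grammar is NOT LL(1).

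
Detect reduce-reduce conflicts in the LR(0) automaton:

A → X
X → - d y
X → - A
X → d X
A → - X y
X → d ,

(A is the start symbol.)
Augment with A' → A and build the canonical LR(0) collection (I0 = CLOSURE({[A' → . A]}), then GOTO on every symbol after a dot until no new states appear). It has 13 states:
  I0: { [A → . - X y], [A → . X], [A' → . A], [X → . - A], [X → . - d y], [X → . d ,], [X → . d X] }  — shift
  I1: { [A → - . X y], [A → . - X y], [A → . X], [X → - . A], [X → - . d y], [X → . - A], [X → . - d y], [X → . d ,], [X → . d X] }  — shift
  I2: { [A' → A .] }  — accept
  I3: { [A → X .] }  — reduce
  I4: { [X → . - A], [X → . - d y], [X → . d ,], [X → . d X], [X → d . ,], [X → d . X] }  — shift
  I5: { [X → d , .] }  — reduce
  I6: { [A → . - X y], [A → . X], [X → - . A], [X → - . d y], [X → . - A], [X → . - d y], [X → . d ,], [X → . d X] }  — shift
  I7: { [X → d X .] }  — reduce
  I8: { [X → - A .] }  — reduce
  I9: { [X → - d . y], [X → . - A], [X → . - d y], [X → . d ,], [X → . d X], [X → d . ,], [X → d . X] }  — shift
  I10: { [X → - d y .] }  — reduce
  I11: { [A → - X . y], [A → X .] }  — shift, reduce
  I12: { [A → - X y .] }  — reduce

No state contains more than one complete item.

Answer: No reduce-reduce conflicts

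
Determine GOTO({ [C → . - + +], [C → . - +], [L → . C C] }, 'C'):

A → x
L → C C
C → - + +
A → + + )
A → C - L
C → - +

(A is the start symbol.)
{ [C → . - + +], [C → . - +], [L → C . C] }

GOTO(I, 'C') = CLOSURE({ [A → αX.β] : [A → α.Xβ] ∈ I, X = 'C' })

Items with dot before 'C', with the dot advanced:
  [L → . C C] → [L → C . C]
Closure of the advanced items:
  [L → C . C] has the dot before C: add [C → . - + +], [C → . - +]

GOTO = { [C → . - + +], [C → . - +], [L → C . C] }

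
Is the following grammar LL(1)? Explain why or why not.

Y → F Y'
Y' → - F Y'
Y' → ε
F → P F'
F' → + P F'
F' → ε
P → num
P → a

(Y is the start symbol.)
A grammar is LL(1) if for each non-terminal N with multiple productions, the predict sets of those productions are pairwise disjoint, where PREDICT(N → α) = (FIRST(α) \ {ε}) ∪ (FOLLOW(N) if α ⇒* ε).

Relevant sets:
  FOLLOW(Y') = { $ }
  FOLLOW(F') = { $, '-' }

For Y':
  PREDICT(Y' → '-' F Y') = { '-' }
  PREDICT(Y' → ε) = { $ }
For F':
  PREDICT(F' → '+' P F') = { '+' }
  PREDICT(F' → ε) = { $, '-' }
For P:
  PREDICT(P → num) = { 'num' }
  PREDICT(P → a) = { 'a' }
Y, F have a single production, so nothing to check there.

All predict sets are disjoint. The grammar IS LL(1).

Answer: Yes, the grammar is LL(1).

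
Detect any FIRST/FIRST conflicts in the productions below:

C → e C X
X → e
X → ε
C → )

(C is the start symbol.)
Productions for C:
  C → e C X: FIRST = { 'e' }
  C → ): FIRST = { ')' }
Productions for X:
  X → e: FIRST = { 'e' }
  X → ε: FIRST = { ε }

All alternatives of each non-terminal have pairwise disjoint FIRST sets.

Answer: No FIRST/FIRST conflicts.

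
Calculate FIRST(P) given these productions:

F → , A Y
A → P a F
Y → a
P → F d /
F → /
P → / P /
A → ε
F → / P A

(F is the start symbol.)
{ ',', '/' }

To compute FIRST(P), examine every production with P on the left-hand side, reading each right-hand side left to right until a non-nullable symbol is reached.

FIRST sets of the other non-terminals involved (by the same procedure, iterated to a fixed point):
  FIRST(F) = { ',', '/' }

From P → F d /:
  - F is a non-terminal: add FIRST(F) \ {ε} = { ',', '/' }
    F is not nullable, so stop
From P → / P /:
  - '/' is a terminal: add '/' and stop

Collecting: FIRST(P) = { ',', '/' }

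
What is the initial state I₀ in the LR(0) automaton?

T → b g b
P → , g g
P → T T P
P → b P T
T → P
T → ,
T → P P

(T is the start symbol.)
First, augment the grammar with T' → T
I₀ = CLOSURE({ [T' → . T] }):
  [T' → . T] has the dot before T: add [T → . b g b], [T → . P], [T → . ,], [T → . P P]
  [T → . P] has the dot before P: add [P → . , g g], [P → . T T P], [P → . b P T]
No further items can be added.

I₀ = { [P → . , g g], [P → . T T P], [P → . b P T], [T → . ,], [T → . P P], [T → . P], [T → . b g b], [T' → . T] }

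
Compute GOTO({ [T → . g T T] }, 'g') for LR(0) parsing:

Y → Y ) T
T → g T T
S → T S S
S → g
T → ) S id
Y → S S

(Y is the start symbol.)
{ [T → . ) S id], [T → . g T T], [T → g . T T] }

GOTO(I, 'g') = CLOSURE({ [A → αX.β] : [A → α.Xβ] ∈ I, X = 'g' })

Items with dot before 'g', with the dot advanced:
  [T → . g T T] → [T → g . T T]
Closure of the advanced items:
  [T → g . T T] has the dot before T: add [T → . g T T], [T → . ) S id]

GOTO = { [T → . ) S id], [T → . g T T], [T → g . T T] }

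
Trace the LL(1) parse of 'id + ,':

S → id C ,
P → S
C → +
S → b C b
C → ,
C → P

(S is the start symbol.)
Stack is shown with the top on the left.

Stack     Input     Action
--------------------------
S $       id + , $  output S → id C ,
id C , $  id + , $  match 'id'
C , $     + , $     output C → +
+ , $     + , $     match '+'
, $       , $       match ','
$         $         accept

The string is accepted.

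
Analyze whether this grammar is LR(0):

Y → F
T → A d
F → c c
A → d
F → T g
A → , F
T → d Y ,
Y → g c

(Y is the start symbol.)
A grammar is LR(0) if no state in the canonical LR(0) collection has:
  - both a shift item (dot before a terminal) and a complete item (shift-reduce conflict), or
  - two or more complete items (reduce-reduce conflict; the accept item [Y' → Y .] counts as a complete item here).

Augment with Y' → Y and build the canonical LR(0) collection (I0 = CLOSURE({[Y' → . Y]}), then GOTO on every symbol after a dot until no new states appear). It has 16 states:
  I0: { [A → . , F], [A → . d], [F → . T g], [F → . c c], [T → . A d], [T → . d Y ,], [Y → . F], [Y → . g c], [Y' → . Y] }  — shift
  I1: { [A → , . F], [A → . , F], [A → . d], [F → . T g], [F → . c c], [T → . A d], [T → . d Y ,] }  — shift
  I2: { [T → A . d] }  — shift
  I3: { [Y → F .] }  — reduce
  I4: { [F → T . g] }  — shift
  I5: { [Y' → Y .] }  — accept
  I6: { [F → c . c] }  — shift
  I7: { [A → . , F], [A → . d], [A → d .], [F → . T g], [F → . c c], [T → . A d], [T → . d Y ,], [T → d . Y ,], [Y → . F], [Y → . g c] }  — shift, reduce
  I8: { [Y → g . c] }  — shift
  I9: { [Y → g c .] }  — reduce
  I10: { [T → d Y . ,] }  — shift
  I11: { [T → d Y , .] }  — reduce
  I12: { [F → c c .] }  — reduce
  I13: { [F → T g .] }  — reduce
  I14: { [T → A d .] }  — reduce
  I15: { [A → , F .] }  — reduce

Conflict in state I7:
  Shift-reduce conflict between [A → d .] and [A → . , F]
So the grammar is NOT LR(0).

Answer: No. Shift-reduce conflict between [A → d .] and [A → . , F]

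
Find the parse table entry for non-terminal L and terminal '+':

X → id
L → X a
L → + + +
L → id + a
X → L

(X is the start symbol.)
To find M[L, '+'], we find productions for L where '+' is in the predict set (PREDICT(N → α) = (FIRST(α) \ {ε}) ∪ (FOLLOW(N) if α ⇒* ε)).

Relevant sets:
  FIRST(X) = { '+', 'id' }

L → X a: PREDICT = { '+', 'id' }
  '+' is in predict set, so this production goes in M[L, '+']
L → + + +: PREDICT = { '+' }
  '+' is in predict set, so this production goes in M[L, '+']
L → id + a: PREDICT = { 'id' }

M[L, '+'] = L → X a, L → + + +  (a multiply-defined cell — the grammar is not LL(1))

Answer: L → X a, L → + + +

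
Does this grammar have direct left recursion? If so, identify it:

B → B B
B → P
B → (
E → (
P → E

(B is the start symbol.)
Yes, B is left-recursive

Direct left recursion occurs when N → N α for some non-terminal N (the right-hand side begins with the left-hand side itself).

B → B B: LEFT RECURSIVE (starts with B)
B → P: starts with P
B → (: starts with '('
E → (: starts with '('
P → E: starts with E

The grammar has direct left recursion on: B.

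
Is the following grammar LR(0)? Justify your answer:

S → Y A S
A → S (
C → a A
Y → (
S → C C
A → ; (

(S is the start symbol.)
A grammar is LR(0) if no state in the canonical LR(0) collection has:
  - both a shift item (dot before a terminal) and a complete item (shift-reduce conflict), or
  - two or more complete items (reduce-reduce conflict; the accept item [S' → S .] counts as a complete item here).

Augment with S' → S and build the canonical LR(0) collection (I0 = CLOSURE({[S' → . S]}), then GOTO on every symbol after a dot until no new states appear). It has 14 states:
  I0: { [C → . a A], [S → . C C], [S → . Y A S], [S' → . S], [Y → . (] }  — shift
  I1: { [Y → ( .] }  — reduce
  I2: { [C → . a A], [S → C . C] }  — shift
  I3: { [S' → S .] }  — accept
  I4: { [A → . ; (], [A → . S (], [C → . a A], [S → . C C], [S → . Y A S], [S → Y . A S], [Y → . (] }  — shift
  I5: { [A → . ; (], [A → . S (], [C → . a A], [C → a . A], [S → . C C], [S → . Y A S], [Y → . (] }  — shift
  I6: { [A → ; . (] }  — shift
  I7: { [C → a A .] }  — reduce
  I8: { [A → S . (] }  — shift
  I9: { [A → S ( .] }  — reduce
  I10: { [A → ; ( .] }  — reduce
  I11: { [C → . a A], [S → . C C], [S → . Y A S], [S → Y A . S], [Y → . (] }  — shift
  I12: { [S → Y A S .] }  — reduce
  I13: { [S → C C .] }  — reduce

Every state is either a pure shift/goto state or contains exactly one complete item and nothing to shift — no conflicts. The grammar is LR(0).

Answer: Yes, the grammar is LR(0)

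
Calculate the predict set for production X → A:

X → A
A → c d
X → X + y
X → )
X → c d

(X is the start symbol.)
{ 'c' }

PREDICT(X → A) = (FIRST(RHS) \ {ε}) ∪ (FOLLOW(X) if ε ∈ FIRST(RHS), i.e. RHS ⇒* ε)
FIRST(A) = { 'c' }
FIRST(A) = { 'c' }
ε ∉ FIRST(A), so FOLLOW(X) is not added.
PREDICT(X → A) = { 'c' }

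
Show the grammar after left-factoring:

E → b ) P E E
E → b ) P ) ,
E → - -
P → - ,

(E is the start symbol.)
E → b ) P E'
E' → E E
E' → ) ,
E → - -
P → - ,

Left-factoring transforms A → αβ₁ | αβ₂ into A → αA' and A' → β₁ | β₂
(α is the longest common prefix among the alternatives). Repeat until
no nonterminal has two alternatives with a common prefix.

Round 1: E has alternatives sharing prefix 'b ) P'. Introduce E': E → b ) P E'
  Add: E' → E E
  Add: E' → ) ,

No remaining common prefixes — done.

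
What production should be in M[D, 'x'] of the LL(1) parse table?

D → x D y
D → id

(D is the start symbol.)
To find M[D, 'x'], we find productions for D where 'x' is in the predict set (PREDICT(N → α) = (FIRST(α) \ {ε}) ∪ (FOLLOW(N) if α ⇒* ε)).

D → x D y: PREDICT = { 'x' }
  'x' is in predict set, so this production goes in M[D, 'x']
D → id: PREDICT = { 'id' }

M[D, 'x'] = D → x D y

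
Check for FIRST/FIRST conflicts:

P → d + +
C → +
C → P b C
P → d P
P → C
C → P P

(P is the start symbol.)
A FIRST/FIRST conflict occurs when two productions N → α and N → β for the same non-terminal have FIRST(α) ∩ FIRST(β) ≠ ∅ (with ε ∈ FIRST of a nullable right-hand side, so two nullable alternatives also conflict).

FIRST sets of the non-terminals at (or reachable through a nullable prefix from) the front of some alternative:
  FIRST(C) = { '+', 'd' }
  FIRST(P) = { '+', 'd' }

Productions for P:
  P → d + +: FIRST = { 'd' }
  P → d P: FIRST = { 'd' }
  P → C: FIRST = { '+', 'd' }
Productions for C:
  C → +: FIRST = { '+' }
  C → P b C: FIRST = { '+', 'd' }
  C → P P: FIRST = { '+', 'd' }

Conflict for P: P → d + + and P → d P
  Overlap: { 'd' }
Conflict for P: P → d + + and P → C
  Overlap: { 'd' }
Conflict for P: P → d P and P → C
  Overlap: { 'd' }
Conflict for C: C → + and C → P b C
  Overlap: { '+' }
Conflict for C: C → + and C → P P
  Overlap: { '+' }
Conflict for C: C → P b C and C → P P
  Overlap: { '+', 'd' }

Answer: Yes. P → d '+' '+' / P → d P on { 'd' }; P → d '+' '+' / P → C on { 'd' }; P → d P / P → C on { 'd' }; C → '+' / C → P b C on { '+' }; C → '+' / C → P P on { '+' }; C → P b C / C → P P on { '+', 'd' }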